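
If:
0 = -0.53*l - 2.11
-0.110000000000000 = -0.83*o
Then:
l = -3.98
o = 0.13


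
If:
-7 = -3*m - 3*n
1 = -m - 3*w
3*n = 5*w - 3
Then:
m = 35/4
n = -77/12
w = -13/4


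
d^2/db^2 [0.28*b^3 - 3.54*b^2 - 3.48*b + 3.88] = 1.68*b - 7.08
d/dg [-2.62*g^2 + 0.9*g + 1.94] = 0.9 - 5.24*g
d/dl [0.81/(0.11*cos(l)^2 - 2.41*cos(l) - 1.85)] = (0.1782*cos(l) - 1.9521)*sin(l)/(-0.11*cos(l)^2 + 2.41*cos(l) + 1.85)^2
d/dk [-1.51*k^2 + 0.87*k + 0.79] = 0.87 - 3.02*k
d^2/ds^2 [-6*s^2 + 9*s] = -12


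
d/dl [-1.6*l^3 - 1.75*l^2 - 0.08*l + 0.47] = -4.8*l^2 - 3.5*l - 0.08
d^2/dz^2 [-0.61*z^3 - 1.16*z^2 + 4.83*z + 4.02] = -3.66*z - 2.32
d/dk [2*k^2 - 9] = 4*k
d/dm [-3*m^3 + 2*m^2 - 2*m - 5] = -9*m^2 + 4*m - 2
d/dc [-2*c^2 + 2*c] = 2 - 4*c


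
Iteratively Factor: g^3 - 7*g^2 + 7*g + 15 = (g + 1)*(g^2 - 8*g + 15) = (g - 5)*(g + 1)*(g - 3)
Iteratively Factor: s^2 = (s)*(s)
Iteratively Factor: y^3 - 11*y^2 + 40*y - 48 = (y - 4)*(y^2 - 7*y + 12) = (y - 4)^2*(y - 3)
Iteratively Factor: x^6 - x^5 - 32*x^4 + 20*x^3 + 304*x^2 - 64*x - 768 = (x - 4)*(x^5 + 3*x^4 - 20*x^3 - 60*x^2 + 64*x + 192) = (x - 4)*(x + 4)*(x^4 - x^3 - 16*x^2 + 4*x + 48) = (x - 4)*(x + 2)*(x + 4)*(x^3 - 3*x^2 - 10*x + 24) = (x - 4)*(x + 2)*(x + 3)*(x + 4)*(x^2 - 6*x + 8) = (x - 4)*(x - 2)*(x + 2)*(x + 3)*(x + 4)*(x - 4)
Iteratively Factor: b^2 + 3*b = (b + 3)*(b)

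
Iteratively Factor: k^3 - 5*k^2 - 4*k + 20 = (k + 2)*(k^2 - 7*k + 10) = (k - 5)*(k + 2)*(k - 2)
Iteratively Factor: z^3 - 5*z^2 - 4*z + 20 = (z - 5)*(z^2 - 4) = (z - 5)*(z - 2)*(z + 2)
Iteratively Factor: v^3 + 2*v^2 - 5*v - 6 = (v - 2)*(v^2 + 4*v + 3) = (v - 2)*(v + 1)*(v + 3)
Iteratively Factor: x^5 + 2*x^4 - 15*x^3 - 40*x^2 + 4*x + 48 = (x - 4)*(x^4 + 6*x^3 + 9*x^2 - 4*x - 12) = (x - 4)*(x + 2)*(x^3 + 4*x^2 + x - 6) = (x - 4)*(x + 2)^2*(x^2 + 2*x - 3) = (x - 4)*(x + 2)^2*(x + 3)*(x - 1)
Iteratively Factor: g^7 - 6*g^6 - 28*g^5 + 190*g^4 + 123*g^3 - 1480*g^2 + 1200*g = (g - 3)*(g^6 - 3*g^5 - 37*g^4 + 79*g^3 + 360*g^2 - 400*g) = (g - 3)*(g - 1)*(g^5 - 2*g^4 - 39*g^3 + 40*g^2 + 400*g) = (g - 5)*(g - 3)*(g - 1)*(g^4 + 3*g^3 - 24*g^2 - 80*g) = (g - 5)*(g - 3)*(g - 1)*(g + 4)*(g^3 - g^2 - 20*g) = (g - 5)*(g - 3)*(g - 1)*(g + 4)^2*(g^2 - 5*g) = (g - 5)^2*(g - 3)*(g - 1)*(g + 4)^2*(g)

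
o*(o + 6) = o^2 + 6*o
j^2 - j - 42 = (j - 7)*(j + 6)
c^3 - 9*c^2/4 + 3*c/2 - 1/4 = (c - 1)^2*(c - 1/4)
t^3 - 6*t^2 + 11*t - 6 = (t - 3)*(t - 2)*(t - 1)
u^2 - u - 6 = (u - 3)*(u + 2)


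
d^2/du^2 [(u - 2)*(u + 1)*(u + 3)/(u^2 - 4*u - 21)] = 80/(u^3 - 21*u^2 + 147*u - 343)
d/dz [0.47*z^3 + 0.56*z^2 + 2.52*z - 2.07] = 1.41*z^2 + 1.12*z + 2.52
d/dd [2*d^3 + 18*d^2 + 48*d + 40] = 6*d^2 + 36*d + 48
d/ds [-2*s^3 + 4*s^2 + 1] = 2*s*(4 - 3*s)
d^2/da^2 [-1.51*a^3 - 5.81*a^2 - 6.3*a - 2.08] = -9.06*a - 11.62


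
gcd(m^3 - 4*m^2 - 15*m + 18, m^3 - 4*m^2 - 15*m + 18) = m^3 - 4*m^2 - 15*m + 18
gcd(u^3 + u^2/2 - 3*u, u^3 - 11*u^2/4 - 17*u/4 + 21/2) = u + 2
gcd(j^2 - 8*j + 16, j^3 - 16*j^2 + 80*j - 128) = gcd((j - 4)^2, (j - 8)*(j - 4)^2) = j^2 - 8*j + 16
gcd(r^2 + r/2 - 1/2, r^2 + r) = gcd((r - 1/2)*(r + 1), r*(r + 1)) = r + 1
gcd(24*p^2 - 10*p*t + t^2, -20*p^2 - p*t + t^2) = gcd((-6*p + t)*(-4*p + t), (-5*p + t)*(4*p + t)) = 1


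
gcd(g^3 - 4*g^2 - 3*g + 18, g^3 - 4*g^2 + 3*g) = g - 3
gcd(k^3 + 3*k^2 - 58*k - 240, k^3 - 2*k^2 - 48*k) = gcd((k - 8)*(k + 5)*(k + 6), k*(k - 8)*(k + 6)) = k^2 - 2*k - 48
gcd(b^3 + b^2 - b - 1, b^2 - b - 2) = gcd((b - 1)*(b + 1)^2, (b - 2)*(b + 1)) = b + 1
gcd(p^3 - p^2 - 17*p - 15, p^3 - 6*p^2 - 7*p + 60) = p^2 - 2*p - 15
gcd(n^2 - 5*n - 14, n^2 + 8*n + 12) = n + 2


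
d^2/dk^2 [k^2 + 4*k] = 2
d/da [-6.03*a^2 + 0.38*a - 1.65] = 0.38 - 12.06*a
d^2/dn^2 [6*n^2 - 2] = 12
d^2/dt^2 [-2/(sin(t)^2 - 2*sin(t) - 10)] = 4*(-2*sin(t)^4 + 3*sin(t)^3 - 19*sin(t)^2 + 4*sin(t) + 14)/(2*sin(t) + cos(t)^2 + 9)^3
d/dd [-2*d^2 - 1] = -4*d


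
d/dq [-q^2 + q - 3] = 1 - 2*q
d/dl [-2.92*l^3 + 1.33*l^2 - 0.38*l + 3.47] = -8.76*l^2 + 2.66*l - 0.38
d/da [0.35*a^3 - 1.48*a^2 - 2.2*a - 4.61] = 1.05*a^2 - 2.96*a - 2.2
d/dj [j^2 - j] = 2*j - 1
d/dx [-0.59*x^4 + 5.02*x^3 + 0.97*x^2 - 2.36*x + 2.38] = -2.36*x^3 + 15.06*x^2 + 1.94*x - 2.36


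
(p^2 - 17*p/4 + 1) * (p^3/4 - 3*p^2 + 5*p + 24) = p^5/4 - 65*p^4/16 + 18*p^3 - p^2/4 - 97*p + 24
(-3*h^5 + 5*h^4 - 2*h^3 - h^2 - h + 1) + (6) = -3*h^5 + 5*h^4 - 2*h^3 - h^2 - h + 7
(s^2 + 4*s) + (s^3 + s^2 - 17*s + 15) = s^3 + 2*s^2 - 13*s + 15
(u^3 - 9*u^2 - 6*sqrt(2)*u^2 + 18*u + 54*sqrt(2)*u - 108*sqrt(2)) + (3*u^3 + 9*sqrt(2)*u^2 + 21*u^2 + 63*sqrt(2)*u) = 4*u^3 + 3*sqrt(2)*u^2 + 12*u^2 + 18*u + 117*sqrt(2)*u - 108*sqrt(2)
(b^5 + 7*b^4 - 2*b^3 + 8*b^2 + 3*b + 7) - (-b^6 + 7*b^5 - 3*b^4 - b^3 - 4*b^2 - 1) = b^6 - 6*b^5 + 10*b^4 - b^3 + 12*b^2 + 3*b + 8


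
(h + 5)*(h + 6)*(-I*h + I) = -I*h^3 - 10*I*h^2 - 19*I*h + 30*I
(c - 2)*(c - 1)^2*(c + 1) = c^4 - 3*c^3 + c^2 + 3*c - 2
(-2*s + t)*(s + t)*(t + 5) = -2*s^2*t - 10*s^2 - s*t^2 - 5*s*t + t^3 + 5*t^2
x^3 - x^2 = x^2*(x - 1)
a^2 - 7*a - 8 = (a - 8)*(a + 1)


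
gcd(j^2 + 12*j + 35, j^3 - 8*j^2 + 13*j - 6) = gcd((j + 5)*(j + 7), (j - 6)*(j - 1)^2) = 1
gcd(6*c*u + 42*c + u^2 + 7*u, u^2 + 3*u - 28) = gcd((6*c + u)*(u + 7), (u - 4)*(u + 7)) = u + 7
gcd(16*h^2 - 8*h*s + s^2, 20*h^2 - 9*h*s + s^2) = -4*h + s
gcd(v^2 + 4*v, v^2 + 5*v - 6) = 1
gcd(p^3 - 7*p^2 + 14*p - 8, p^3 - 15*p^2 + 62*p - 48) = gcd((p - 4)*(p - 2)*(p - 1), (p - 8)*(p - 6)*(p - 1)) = p - 1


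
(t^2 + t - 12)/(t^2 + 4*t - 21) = (t + 4)/(t + 7)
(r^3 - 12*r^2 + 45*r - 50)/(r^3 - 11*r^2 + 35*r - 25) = (r - 2)/(r - 1)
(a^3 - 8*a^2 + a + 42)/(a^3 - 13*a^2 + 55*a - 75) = (a^2 - 5*a - 14)/(a^2 - 10*a + 25)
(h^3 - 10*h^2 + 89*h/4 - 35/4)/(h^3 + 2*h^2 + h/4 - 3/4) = (2*h^2 - 19*h + 35)/(2*h^2 + 5*h + 3)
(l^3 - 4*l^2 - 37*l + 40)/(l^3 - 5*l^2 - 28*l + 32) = (l + 5)/(l + 4)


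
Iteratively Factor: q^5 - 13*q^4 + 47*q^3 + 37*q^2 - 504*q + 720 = (q - 3)*(q^4 - 10*q^3 + 17*q^2 + 88*q - 240) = (q - 4)*(q - 3)*(q^3 - 6*q^2 - 7*q + 60) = (q - 4)^2*(q - 3)*(q^2 - 2*q - 15) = (q - 4)^2*(q - 3)*(q + 3)*(q - 5)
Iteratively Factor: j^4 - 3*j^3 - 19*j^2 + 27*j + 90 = (j + 2)*(j^3 - 5*j^2 - 9*j + 45) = (j + 2)*(j + 3)*(j^2 - 8*j + 15) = (j - 3)*(j + 2)*(j + 3)*(j - 5)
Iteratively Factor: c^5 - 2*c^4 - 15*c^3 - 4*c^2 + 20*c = (c - 5)*(c^4 + 3*c^3 - 4*c) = (c - 5)*(c + 2)*(c^3 + c^2 - 2*c) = (c - 5)*(c + 2)^2*(c^2 - c) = (c - 5)*(c - 1)*(c + 2)^2*(c)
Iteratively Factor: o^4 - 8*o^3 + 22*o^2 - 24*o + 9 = (o - 1)*(o^3 - 7*o^2 + 15*o - 9) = (o - 3)*(o - 1)*(o^2 - 4*o + 3) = (o - 3)*(o - 1)^2*(o - 3)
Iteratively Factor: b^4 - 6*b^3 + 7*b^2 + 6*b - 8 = (b - 1)*(b^3 - 5*b^2 + 2*b + 8) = (b - 4)*(b - 1)*(b^2 - b - 2) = (b - 4)*(b - 1)*(b + 1)*(b - 2)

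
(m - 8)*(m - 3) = m^2 - 11*m + 24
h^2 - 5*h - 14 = (h - 7)*(h + 2)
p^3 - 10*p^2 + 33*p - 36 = (p - 4)*(p - 3)^2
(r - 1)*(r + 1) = r^2 - 1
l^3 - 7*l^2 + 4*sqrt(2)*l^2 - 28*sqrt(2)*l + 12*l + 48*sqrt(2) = (l - 4)*(l - 3)*(l + 4*sqrt(2))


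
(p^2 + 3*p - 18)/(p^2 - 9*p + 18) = (p + 6)/(p - 6)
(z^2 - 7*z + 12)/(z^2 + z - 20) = (z - 3)/(z + 5)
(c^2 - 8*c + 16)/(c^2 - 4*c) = (c - 4)/c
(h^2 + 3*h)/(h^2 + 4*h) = (h + 3)/(h + 4)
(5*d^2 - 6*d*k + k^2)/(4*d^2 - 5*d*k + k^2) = (5*d - k)/(4*d - k)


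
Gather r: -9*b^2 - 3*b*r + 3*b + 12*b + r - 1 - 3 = -9*b^2 + 15*b + r*(1 - 3*b) - 4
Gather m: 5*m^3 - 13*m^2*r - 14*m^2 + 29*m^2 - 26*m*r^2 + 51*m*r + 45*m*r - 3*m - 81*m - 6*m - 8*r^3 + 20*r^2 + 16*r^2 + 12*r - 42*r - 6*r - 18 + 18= 5*m^3 + m^2*(15 - 13*r) + m*(-26*r^2 + 96*r - 90) - 8*r^3 + 36*r^2 - 36*r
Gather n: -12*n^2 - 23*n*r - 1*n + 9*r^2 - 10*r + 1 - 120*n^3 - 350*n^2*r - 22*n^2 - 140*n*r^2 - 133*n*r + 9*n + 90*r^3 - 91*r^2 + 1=-120*n^3 + n^2*(-350*r - 34) + n*(-140*r^2 - 156*r + 8) + 90*r^3 - 82*r^2 - 10*r + 2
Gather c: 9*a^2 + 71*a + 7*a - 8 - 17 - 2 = 9*a^2 + 78*a - 27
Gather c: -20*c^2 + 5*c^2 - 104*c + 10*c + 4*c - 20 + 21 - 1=-15*c^2 - 90*c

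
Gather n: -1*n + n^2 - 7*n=n^2 - 8*n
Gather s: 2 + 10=12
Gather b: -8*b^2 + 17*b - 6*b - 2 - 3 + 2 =-8*b^2 + 11*b - 3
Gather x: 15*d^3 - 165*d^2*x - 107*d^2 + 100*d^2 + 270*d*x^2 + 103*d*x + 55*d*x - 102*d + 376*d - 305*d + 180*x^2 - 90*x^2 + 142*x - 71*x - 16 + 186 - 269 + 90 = 15*d^3 - 7*d^2 - 31*d + x^2*(270*d + 90) + x*(-165*d^2 + 158*d + 71) - 9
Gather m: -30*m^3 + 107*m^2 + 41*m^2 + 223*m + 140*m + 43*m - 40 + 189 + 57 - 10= -30*m^3 + 148*m^2 + 406*m + 196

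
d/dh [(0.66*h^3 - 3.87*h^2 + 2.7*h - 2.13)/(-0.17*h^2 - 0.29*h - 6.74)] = (-0.1122*h^4 - 0.3828*h^3 - 11.7639*h^2 + 51.4434*h - 18.8157)/(0.0289*h^4 + 0.0986*h^3 + 2.3757*h^2 + 3.9092*h + 45.4276)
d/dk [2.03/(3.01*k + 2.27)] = -6.1103/(3.01*k + 2.27)^2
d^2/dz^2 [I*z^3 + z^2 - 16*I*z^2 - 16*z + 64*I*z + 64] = 6*I*z + 2 - 32*I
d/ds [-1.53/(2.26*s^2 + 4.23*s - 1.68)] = (6.9156*s + 6.4719)/(2.26*s^2 + 4.23*s - 1.68)^2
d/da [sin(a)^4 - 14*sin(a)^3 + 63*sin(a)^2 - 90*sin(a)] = 2*(2*sin(a)^3 - 21*sin(a)^2 + 63*sin(a) - 45)*cos(a)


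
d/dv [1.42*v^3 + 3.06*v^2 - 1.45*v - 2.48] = 4.26*v^2 + 6.12*v - 1.45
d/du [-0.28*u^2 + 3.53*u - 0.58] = 3.53 - 0.56*u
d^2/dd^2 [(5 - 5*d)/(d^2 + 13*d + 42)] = 10*(-(d - 1)*(2*d + 13)^2 + 3*(d + 4)*(d^2 + 13*d + 42))/(d^2 + 13*d + 42)^3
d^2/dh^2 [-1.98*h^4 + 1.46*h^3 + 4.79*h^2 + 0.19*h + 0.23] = -23.76*h^2 + 8.76*h + 9.58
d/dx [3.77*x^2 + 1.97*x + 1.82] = 7.54*x + 1.97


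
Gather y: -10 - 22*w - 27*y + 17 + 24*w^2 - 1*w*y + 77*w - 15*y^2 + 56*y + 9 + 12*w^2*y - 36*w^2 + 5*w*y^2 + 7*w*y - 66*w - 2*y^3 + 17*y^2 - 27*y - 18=-12*w^2 - 11*w - 2*y^3 + y^2*(5*w + 2) + y*(12*w^2 + 6*w + 2) - 2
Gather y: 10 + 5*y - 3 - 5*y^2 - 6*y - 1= -5*y^2 - y + 6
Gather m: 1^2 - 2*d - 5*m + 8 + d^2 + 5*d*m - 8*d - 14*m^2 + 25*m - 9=d^2 - 10*d - 14*m^2 + m*(5*d + 20)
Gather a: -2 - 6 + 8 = 0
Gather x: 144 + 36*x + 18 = 36*x + 162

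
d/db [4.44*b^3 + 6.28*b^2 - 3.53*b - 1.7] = 13.32*b^2 + 12.56*b - 3.53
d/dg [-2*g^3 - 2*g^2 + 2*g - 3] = -6*g^2 - 4*g + 2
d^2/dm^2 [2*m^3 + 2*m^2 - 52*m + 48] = 12*m + 4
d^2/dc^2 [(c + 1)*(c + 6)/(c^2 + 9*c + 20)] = 4*(-c^3 - 21*c^2 - 129*c - 247)/(c^6 + 27*c^5 + 303*c^4 + 1809*c^3 + 6060*c^2 + 10800*c + 8000)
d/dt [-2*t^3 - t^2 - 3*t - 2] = -6*t^2 - 2*t - 3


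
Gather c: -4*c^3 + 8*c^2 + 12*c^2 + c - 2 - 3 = -4*c^3 + 20*c^2 + c - 5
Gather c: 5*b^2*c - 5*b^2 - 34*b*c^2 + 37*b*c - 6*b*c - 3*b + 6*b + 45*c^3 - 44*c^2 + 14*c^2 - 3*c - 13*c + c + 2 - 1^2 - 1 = -5*b^2 + 3*b + 45*c^3 + c^2*(-34*b - 30) + c*(5*b^2 + 31*b - 15)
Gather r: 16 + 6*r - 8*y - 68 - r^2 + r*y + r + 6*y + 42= -r^2 + r*(y + 7) - 2*y - 10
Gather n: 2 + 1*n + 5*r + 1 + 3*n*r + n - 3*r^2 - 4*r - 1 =n*(3*r + 2) - 3*r^2 + r + 2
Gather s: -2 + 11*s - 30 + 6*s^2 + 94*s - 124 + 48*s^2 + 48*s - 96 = 54*s^2 + 153*s - 252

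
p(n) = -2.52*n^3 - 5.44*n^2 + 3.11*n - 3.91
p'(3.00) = -97.57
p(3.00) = -111.58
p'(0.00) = 3.11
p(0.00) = -3.91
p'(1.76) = -39.46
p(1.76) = -29.03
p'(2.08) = -52.23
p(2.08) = -43.65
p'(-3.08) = -35.10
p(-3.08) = 8.53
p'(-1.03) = 6.30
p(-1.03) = -10.13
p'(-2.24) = -10.45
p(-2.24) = -9.85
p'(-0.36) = 6.05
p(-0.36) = -5.62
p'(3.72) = -141.98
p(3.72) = -197.35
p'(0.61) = -6.34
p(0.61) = -4.61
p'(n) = -7.56*n^2 - 10.88*n + 3.11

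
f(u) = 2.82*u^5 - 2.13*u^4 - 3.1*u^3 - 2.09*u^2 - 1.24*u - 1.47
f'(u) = 14.1*u^4 - 8.52*u^3 - 9.3*u^2 - 4.18*u - 1.24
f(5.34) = 9973.18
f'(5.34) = 9879.14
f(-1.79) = -61.86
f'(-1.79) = 170.06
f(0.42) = -2.62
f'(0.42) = -4.83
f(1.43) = -8.63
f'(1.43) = 7.81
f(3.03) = 430.03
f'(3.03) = 852.18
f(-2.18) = -163.53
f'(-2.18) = 370.40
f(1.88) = 7.83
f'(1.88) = 77.56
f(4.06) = 2283.69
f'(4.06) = 3089.40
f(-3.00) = -790.65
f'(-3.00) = 1299.74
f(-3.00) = -790.65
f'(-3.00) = 1299.74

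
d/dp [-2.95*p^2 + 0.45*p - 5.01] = 0.45 - 5.9*p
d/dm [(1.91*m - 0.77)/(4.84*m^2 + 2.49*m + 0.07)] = (-9.2444*m^2 + 7.4536*m + 2.051)/(23.4256*m^4 + 24.1032*m^3 + 6.8777*m^2 + 0.3486*m + 0.0049)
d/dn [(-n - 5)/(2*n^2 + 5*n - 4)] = (-2*n^2 - 5*n + (n + 5)*(4*n + 5) + 4)/(2*n^2 + 5*n - 4)^2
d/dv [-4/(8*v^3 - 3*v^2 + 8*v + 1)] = 8*(12*v^2 - 3*v + 4)/(8*v^3 - 3*v^2 + 8*v + 1)^2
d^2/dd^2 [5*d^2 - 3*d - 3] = 10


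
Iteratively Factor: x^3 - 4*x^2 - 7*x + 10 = (x + 2)*(x^2 - 6*x + 5) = (x - 1)*(x + 2)*(x - 5)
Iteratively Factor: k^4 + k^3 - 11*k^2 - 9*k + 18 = (k - 1)*(k^3 + 2*k^2 - 9*k - 18) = (k - 3)*(k - 1)*(k^2 + 5*k + 6) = (k - 3)*(k - 1)*(k + 2)*(k + 3)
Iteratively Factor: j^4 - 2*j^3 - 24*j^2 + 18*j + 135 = (j + 3)*(j^3 - 5*j^2 - 9*j + 45) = (j - 3)*(j + 3)*(j^2 - 2*j - 15) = (j - 5)*(j - 3)*(j + 3)*(j + 3)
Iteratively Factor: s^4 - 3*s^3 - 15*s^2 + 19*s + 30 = (s - 5)*(s^3 + 2*s^2 - 5*s - 6) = (s - 5)*(s + 1)*(s^2 + s - 6) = (s - 5)*(s - 2)*(s + 1)*(s + 3)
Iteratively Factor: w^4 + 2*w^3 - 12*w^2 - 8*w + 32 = (w + 4)*(w^3 - 2*w^2 - 4*w + 8) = (w - 2)*(w + 4)*(w^2 - 4) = (w - 2)*(w + 2)*(w + 4)*(w - 2)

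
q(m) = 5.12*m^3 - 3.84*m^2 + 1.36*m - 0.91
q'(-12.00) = 2305.36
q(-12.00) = -9417.55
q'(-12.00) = 2305.36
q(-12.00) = -9417.55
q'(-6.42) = 683.75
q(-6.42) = -1522.71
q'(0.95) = 7.93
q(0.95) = 1.31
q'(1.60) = 28.39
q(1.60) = 12.41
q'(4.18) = 237.63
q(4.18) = 311.62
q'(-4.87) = 403.05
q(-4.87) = -689.97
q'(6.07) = 520.68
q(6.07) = 1010.94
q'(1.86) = 40.21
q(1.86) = 21.28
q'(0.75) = 4.24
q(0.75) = 0.11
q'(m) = 15.36*m^2 - 7.68*m + 1.36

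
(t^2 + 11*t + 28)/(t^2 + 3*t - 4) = (t + 7)/(t - 1)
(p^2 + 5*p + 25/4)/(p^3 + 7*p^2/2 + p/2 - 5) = (p + 5/2)/(p^2 + p - 2)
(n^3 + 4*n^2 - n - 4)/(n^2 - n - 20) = (n^2 - 1)/(n - 5)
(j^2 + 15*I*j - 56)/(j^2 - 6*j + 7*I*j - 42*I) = (j + 8*I)/(j - 6)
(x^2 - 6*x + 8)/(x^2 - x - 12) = (x - 2)/(x + 3)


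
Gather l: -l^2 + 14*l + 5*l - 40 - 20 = -l^2 + 19*l - 60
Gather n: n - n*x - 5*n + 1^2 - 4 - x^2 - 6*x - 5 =n*(-x - 4) - x^2 - 6*x - 8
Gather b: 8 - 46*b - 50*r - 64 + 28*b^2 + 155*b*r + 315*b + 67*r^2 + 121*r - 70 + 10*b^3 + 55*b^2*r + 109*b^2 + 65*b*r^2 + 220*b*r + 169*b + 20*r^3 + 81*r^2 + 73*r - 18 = 10*b^3 + b^2*(55*r + 137) + b*(65*r^2 + 375*r + 438) + 20*r^3 + 148*r^2 + 144*r - 144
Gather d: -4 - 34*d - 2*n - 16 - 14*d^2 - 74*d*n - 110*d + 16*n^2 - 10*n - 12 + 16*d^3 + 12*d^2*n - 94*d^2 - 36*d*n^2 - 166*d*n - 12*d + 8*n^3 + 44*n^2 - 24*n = 16*d^3 + d^2*(12*n - 108) + d*(-36*n^2 - 240*n - 156) + 8*n^3 + 60*n^2 - 36*n - 32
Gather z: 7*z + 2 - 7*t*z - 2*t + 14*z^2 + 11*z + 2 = -2*t + 14*z^2 + z*(18 - 7*t) + 4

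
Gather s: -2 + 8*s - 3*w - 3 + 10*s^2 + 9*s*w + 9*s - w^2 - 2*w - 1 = 10*s^2 + s*(9*w + 17) - w^2 - 5*w - 6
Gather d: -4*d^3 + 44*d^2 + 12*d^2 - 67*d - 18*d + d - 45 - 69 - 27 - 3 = -4*d^3 + 56*d^2 - 84*d - 144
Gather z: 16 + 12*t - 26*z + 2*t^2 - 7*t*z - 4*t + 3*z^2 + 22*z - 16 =2*t^2 + 8*t + 3*z^2 + z*(-7*t - 4)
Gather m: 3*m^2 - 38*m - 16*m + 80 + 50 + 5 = 3*m^2 - 54*m + 135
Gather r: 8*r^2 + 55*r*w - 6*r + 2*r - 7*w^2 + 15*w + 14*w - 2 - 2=8*r^2 + r*(55*w - 4) - 7*w^2 + 29*w - 4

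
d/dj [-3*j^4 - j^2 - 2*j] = -12*j^3 - 2*j - 2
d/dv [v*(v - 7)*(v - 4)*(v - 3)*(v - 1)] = 5*v^4 - 60*v^3 + 225*v^2 - 290*v + 84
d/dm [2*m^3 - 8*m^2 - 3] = 2*m*(3*m - 8)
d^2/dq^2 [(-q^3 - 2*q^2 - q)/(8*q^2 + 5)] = 2*(-24*q^3 + 240*q^2 + 45*q - 50)/(512*q^6 + 960*q^4 + 600*q^2 + 125)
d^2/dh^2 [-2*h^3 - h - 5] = -12*h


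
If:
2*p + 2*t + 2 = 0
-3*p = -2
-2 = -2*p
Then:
No Solution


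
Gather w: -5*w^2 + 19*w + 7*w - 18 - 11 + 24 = -5*w^2 + 26*w - 5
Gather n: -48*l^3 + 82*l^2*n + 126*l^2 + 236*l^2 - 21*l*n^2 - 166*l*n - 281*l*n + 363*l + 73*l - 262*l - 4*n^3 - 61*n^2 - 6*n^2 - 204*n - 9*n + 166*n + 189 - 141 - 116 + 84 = -48*l^3 + 362*l^2 + 174*l - 4*n^3 + n^2*(-21*l - 67) + n*(82*l^2 - 447*l - 47) + 16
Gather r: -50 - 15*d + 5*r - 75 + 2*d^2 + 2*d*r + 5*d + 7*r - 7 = 2*d^2 - 10*d + r*(2*d + 12) - 132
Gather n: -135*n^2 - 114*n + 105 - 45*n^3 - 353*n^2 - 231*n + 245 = -45*n^3 - 488*n^2 - 345*n + 350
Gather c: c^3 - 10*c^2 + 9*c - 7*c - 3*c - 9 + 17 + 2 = c^3 - 10*c^2 - c + 10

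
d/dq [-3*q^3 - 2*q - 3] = -9*q^2 - 2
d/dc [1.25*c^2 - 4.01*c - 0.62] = 2.5*c - 4.01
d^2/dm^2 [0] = 0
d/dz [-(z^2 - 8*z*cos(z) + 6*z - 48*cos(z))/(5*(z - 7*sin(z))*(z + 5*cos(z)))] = (2*(z - 7*sin(z))*(z + 5*cos(z))*(-4*z*sin(z) - z - 24*sin(z) + 4*cos(z) - 3) - (z - 7*sin(z))*(5*sin(z) - 1)*(z^2 - 8*z*cos(z) + 6*z - 48*cos(z)) - (z + 5*cos(z))*(7*cos(z) - 1)*(z^2 - 8*z*cos(z) + 6*z - 48*cos(z)))/(5*(z - 7*sin(z))^2*(z + 5*cos(z))^2)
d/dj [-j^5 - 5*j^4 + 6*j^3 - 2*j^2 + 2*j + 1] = -5*j^4 - 20*j^3 + 18*j^2 - 4*j + 2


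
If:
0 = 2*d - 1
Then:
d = 1/2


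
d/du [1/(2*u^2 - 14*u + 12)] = (7/2 - u)/(u^2 - 7*u + 6)^2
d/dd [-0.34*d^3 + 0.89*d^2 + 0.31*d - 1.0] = -1.02*d^2 + 1.78*d + 0.31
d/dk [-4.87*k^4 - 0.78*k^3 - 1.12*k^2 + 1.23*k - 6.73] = -19.48*k^3 - 2.34*k^2 - 2.24*k + 1.23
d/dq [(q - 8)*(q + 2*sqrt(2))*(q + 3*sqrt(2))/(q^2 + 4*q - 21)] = (q^4 + 8*q^3 - 107*q^2 + 60*sqrt(2)*q^2 - 210*sqrt(2)*q + 528*q + 132 + 840*sqrt(2))/(q^4 + 8*q^3 - 26*q^2 - 168*q + 441)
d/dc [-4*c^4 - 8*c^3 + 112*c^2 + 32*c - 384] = -16*c^3 - 24*c^2 + 224*c + 32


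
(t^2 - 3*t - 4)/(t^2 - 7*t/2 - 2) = 2*(t + 1)/(2*t + 1)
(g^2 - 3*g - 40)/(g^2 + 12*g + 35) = (g - 8)/(g + 7)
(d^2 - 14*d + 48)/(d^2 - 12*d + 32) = (d - 6)/(d - 4)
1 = 1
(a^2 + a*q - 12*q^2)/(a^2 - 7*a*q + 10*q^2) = (a^2 + a*q - 12*q^2)/(a^2 - 7*a*q + 10*q^2)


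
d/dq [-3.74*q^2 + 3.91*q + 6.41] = 3.91 - 7.48*q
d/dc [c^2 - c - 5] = 2*c - 1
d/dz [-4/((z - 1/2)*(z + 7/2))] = 64*(2*z + 3)/((2*z - 1)^2*(2*z + 7)^2)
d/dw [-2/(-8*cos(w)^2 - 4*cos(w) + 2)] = 2*(4*cos(w) + 1)*sin(w)/(4*cos(w)^2 + 2*cos(w) - 1)^2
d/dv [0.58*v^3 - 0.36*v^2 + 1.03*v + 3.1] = 1.74*v^2 - 0.72*v + 1.03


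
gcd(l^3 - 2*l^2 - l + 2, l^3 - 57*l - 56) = l + 1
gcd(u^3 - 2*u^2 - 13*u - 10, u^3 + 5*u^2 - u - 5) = u + 1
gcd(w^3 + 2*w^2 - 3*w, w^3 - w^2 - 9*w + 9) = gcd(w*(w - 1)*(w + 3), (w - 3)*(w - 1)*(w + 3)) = w^2 + 2*w - 3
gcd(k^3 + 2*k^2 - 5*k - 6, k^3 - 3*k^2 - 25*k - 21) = k^2 + 4*k + 3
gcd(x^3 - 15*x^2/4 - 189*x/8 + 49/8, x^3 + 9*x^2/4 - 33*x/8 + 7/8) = x^2 + 13*x/4 - 7/8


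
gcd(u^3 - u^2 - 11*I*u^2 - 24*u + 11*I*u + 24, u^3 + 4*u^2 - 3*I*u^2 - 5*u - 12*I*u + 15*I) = u^2 + u*(-1 - 3*I) + 3*I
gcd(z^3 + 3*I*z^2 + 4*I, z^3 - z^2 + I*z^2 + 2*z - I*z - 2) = z^2 + I*z + 2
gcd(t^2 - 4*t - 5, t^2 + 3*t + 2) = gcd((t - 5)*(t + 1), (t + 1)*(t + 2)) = t + 1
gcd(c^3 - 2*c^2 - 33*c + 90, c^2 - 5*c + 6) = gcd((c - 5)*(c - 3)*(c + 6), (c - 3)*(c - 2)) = c - 3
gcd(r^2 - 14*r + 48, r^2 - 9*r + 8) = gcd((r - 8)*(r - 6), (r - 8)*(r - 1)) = r - 8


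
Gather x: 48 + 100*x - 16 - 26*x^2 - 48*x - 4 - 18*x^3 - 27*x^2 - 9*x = -18*x^3 - 53*x^2 + 43*x + 28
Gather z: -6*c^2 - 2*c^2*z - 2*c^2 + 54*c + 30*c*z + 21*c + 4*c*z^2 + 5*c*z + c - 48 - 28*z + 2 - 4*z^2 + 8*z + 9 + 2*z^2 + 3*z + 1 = -8*c^2 + 76*c + z^2*(4*c - 2) + z*(-2*c^2 + 35*c - 17) - 36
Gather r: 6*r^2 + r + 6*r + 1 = 6*r^2 + 7*r + 1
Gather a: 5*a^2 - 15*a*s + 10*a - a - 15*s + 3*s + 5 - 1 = 5*a^2 + a*(9 - 15*s) - 12*s + 4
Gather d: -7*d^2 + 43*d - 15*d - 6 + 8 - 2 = -7*d^2 + 28*d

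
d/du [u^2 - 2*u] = 2*u - 2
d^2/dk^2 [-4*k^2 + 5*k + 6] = -8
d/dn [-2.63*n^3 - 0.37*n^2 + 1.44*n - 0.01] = -7.89*n^2 - 0.74*n + 1.44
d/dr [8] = 0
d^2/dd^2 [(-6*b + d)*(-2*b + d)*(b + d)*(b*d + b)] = 2*b*(4*b^2 - 21*b*d - 7*b + 6*d^2 + 3*d)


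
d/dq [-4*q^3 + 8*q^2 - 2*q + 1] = -12*q^2 + 16*q - 2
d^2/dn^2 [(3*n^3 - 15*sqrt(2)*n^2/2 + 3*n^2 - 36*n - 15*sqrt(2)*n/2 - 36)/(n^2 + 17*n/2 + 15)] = 36*(25*sqrt(2)*n^3 + 49*n^3 + 150*sqrt(2)*n^2 + 402*n^2 + 150*sqrt(2)*n + 1212*n - 325*sqrt(2) + 1424)/(8*n^6 + 204*n^5 + 2094*n^4 + 11033*n^3 + 31410*n^2 + 45900*n + 27000)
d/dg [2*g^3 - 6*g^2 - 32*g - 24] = 6*g^2 - 12*g - 32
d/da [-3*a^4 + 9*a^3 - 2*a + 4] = -12*a^3 + 27*a^2 - 2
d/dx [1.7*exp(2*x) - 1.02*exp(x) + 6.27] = (3.4*exp(x) - 1.02)*exp(x)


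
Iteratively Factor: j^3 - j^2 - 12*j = (j - 4)*(j^2 + 3*j) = (j - 4)*(j + 3)*(j)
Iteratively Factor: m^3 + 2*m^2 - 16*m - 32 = (m + 4)*(m^2 - 2*m - 8) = (m + 2)*(m + 4)*(m - 4)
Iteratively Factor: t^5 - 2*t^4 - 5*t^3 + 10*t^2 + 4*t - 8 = (t - 2)*(t^4 - 5*t^2 + 4) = (t - 2)*(t + 2)*(t^3 - 2*t^2 - t + 2) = (t - 2)*(t - 1)*(t + 2)*(t^2 - t - 2) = (t - 2)*(t - 1)*(t + 1)*(t + 2)*(t - 2)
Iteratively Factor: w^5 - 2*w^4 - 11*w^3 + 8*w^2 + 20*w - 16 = (w - 1)*(w^4 - w^3 - 12*w^2 - 4*w + 16) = (w - 1)*(w + 2)*(w^3 - 3*w^2 - 6*w + 8) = (w - 4)*(w - 1)*(w + 2)*(w^2 + w - 2) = (w - 4)*(w - 1)^2*(w + 2)*(w + 2)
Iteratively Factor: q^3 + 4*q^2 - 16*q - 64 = (q + 4)*(q^2 - 16) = (q + 4)^2*(q - 4)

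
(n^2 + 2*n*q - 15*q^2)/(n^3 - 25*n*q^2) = (-n + 3*q)/(n*(-n + 5*q))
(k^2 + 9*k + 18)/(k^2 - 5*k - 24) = (k + 6)/(k - 8)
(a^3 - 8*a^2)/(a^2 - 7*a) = a*(a - 8)/(a - 7)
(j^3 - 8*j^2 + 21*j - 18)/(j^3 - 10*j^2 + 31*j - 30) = (j - 3)/(j - 5)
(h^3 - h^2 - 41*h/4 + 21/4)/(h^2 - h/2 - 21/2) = h - 1/2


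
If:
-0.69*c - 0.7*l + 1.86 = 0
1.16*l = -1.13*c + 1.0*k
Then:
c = 2.69565217391304 - 1.01449275362319*l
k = 0.0136231884057971*l + 3.04608695652174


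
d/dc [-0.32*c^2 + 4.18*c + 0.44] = 4.18 - 0.64*c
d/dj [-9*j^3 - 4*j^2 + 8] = j*(-27*j - 8)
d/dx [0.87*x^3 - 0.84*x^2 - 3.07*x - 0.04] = 2.61*x^2 - 1.68*x - 3.07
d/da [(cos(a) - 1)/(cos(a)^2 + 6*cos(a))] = (sin(a) - 6*sin(a)/cos(a)^2 - 2*tan(a))/(cos(a) + 6)^2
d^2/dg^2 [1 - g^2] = -2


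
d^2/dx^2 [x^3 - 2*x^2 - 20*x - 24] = 6*x - 4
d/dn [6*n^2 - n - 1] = 12*n - 1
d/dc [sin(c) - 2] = cos(c)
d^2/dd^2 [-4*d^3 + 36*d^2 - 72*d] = 72 - 24*d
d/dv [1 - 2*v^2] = -4*v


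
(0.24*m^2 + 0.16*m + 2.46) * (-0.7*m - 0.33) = -0.168*m^3 - 0.1912*m^2 - 1.7748*m - 0.8118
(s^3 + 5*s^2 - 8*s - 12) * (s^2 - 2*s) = s^5 + 3*s^4 - 18*s^3 + 4*s^2 + 24*s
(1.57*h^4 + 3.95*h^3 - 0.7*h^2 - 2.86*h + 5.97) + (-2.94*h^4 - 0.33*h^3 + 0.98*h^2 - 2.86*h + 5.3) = -1.37*h^4 + 3.62*h^3 + 0.28*h^2 - 5.72*h + 11.27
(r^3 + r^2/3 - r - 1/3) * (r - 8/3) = r^4 - 7*r^3/3 - 17*r^2/9 + 7*r/3 + 8/9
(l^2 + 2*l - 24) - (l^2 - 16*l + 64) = 18*l - 88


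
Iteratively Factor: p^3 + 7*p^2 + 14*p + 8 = (p + 4)*(p^2 + 3*p + 2) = (p + 1)*(p + 4)*(p + 2)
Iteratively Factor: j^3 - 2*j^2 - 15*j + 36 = (j - 3)*(j^2 + j - 12) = (j - 3)^2*(j + 4)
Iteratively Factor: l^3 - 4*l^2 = (l)*(l^2 - 4*l) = l*(l - 4)*(l)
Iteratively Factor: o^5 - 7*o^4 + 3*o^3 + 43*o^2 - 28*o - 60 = (o - 5)*(o^4 - 2*o^3 - 7*o^2 + 8*o + 12) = (o - 5)*(o - 3)*(o^3 + o^2 - 4*o - 4) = (o - 5)*(o - 3)*(o - 2)*(o^2 + 3*o + 2) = (o - 5)*(o - 3)*(o - 2)*(o + 1)*(o + 2)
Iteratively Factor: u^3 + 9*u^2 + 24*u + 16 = (u + 4)*(u^2 + 5*u + 4) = (u + 4)^2*(u + 1)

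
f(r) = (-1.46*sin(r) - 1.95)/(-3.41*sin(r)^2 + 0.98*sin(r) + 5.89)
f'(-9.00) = 0.08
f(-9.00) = -0.27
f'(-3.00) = 0.15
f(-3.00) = -0.31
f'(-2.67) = 0.07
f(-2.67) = -0.27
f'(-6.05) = -0.28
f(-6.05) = -0.39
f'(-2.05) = -0.10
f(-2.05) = -0.28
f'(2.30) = 0.58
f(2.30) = -0.64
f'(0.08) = -0.22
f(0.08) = -0.35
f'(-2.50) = 0.02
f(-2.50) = -0.26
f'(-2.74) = 0.08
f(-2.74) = -0.28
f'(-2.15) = -0.07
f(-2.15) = -0.27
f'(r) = (6.82*sin(r)*cos(r) - 0.98*cos(r))*(-1.46*sin(r) - 1.95)/(-3.41*sin(r)^2 + 0.98*sin(r) + 5.89)^2 - 1.46*cos(r)/(-3.41*sin(r)^2 + 0.98*sin(r) + 5.89) = (-13.299*sin(r) + 2.4893*cos(2*r) - 9.1777)*cos(r)/(-3.41*sin(r)^2 + 0.98*sin(r) + 5.89)^2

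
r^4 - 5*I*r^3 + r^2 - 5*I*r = r*(r - 5*I)*(r - I)*(r + I)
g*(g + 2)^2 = g^3 + 4*g^2 + 4*g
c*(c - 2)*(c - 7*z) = c^3 - 7*c^2*z - 2*c^2 + 14*c*z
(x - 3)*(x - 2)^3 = x^4 - 9*x^3 + 30*x^2 - 44*x + 24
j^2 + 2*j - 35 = (j - 5)*(j + 7)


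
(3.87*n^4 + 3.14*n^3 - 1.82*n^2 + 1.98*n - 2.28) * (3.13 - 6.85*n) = -26.5095*n^5 - 9.3959*n^4 + 22.2952*n^3 - 19.2596*n^2 + 21.8154*n - 7.1364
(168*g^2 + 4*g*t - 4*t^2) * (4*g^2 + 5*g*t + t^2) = 672*g^4 + 856*g^3*t + 172*g^2*t^2 - 16*g*t^3 - 4*t^4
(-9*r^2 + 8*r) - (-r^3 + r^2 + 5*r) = r^3 - 10*r^2 + 3*r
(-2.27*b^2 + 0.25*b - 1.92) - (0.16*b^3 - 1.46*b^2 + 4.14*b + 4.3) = -0.16*b^3 - 0.81*b^2 - 3.89*b - 6.22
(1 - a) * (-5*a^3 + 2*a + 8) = 5*a^4 - 5*a^3 - 2*a^2 - 6*a + 8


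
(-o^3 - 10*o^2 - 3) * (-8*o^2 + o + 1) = 8*o^5 + 79*o^4 - 11*o^3 + 14*o^2 - 3*o - 3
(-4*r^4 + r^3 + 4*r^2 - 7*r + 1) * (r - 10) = -4*r^5 + 41*r^4 - 6*r^3 - 47*r^2 + 71*r - 10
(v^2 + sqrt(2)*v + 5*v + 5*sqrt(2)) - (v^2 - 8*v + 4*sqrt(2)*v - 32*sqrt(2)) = -3*sqrt(2)*v + 13*v + 37*sqrt(2)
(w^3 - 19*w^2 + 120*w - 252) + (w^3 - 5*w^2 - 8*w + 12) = 2*w^3 - 24*w^2 + 112*w - 240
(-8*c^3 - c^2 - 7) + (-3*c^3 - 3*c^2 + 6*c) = -11*c^3 - 4*c^2 + 6*c - 7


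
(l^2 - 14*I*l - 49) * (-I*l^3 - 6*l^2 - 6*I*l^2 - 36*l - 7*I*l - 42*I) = -I*l^5 - 20*l^4 - 6*I*l^4 - 120*l^3 + 126*I*l^3 + 196*l^2 + 756*I*l^2 + 1176*l + 343*I*l + 2058*I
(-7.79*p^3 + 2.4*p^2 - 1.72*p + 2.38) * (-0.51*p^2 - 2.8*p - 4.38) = 3.9729*p^5 + 20.588*p^4 + 28.2774*p^3 - 6.9098*p^2 + 0.8696*p - 10.4244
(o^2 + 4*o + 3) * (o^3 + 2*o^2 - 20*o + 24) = o^5 + 6*o^4 - 9*o^3 - 50*o^2 + 36*o + 72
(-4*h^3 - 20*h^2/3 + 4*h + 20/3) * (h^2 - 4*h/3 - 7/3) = -4*h^5 - 4*h^4/3 + 200*h^3/9 + 152*h^2/9 - 164*h/9 - 140/9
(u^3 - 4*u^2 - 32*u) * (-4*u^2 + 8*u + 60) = -4*u^5 + 24*u^4 + 156*u^3 - 496*u^2 - 1920*u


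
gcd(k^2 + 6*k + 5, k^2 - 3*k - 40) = k + 5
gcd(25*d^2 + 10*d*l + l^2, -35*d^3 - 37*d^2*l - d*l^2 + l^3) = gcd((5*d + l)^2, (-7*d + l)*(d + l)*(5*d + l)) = 5*d + l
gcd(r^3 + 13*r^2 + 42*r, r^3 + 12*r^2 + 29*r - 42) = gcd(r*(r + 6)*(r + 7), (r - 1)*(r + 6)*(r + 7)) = r^2 + 13*r + 42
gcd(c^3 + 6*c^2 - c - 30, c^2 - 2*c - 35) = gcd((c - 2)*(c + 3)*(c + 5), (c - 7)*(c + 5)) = c + 5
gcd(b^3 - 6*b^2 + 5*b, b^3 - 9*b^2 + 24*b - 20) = b - 5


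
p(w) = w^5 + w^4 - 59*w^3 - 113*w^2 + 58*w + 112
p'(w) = 5*w^4 + 4*w^3 - 177*w^2 - 226*w + 58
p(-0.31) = 84.92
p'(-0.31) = 110.98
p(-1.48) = -32.39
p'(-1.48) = 15.80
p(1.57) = -288.18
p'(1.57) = -687.25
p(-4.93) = 1827.61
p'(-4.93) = -655.44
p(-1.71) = -28.66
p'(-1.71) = -50.35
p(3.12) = -2208.53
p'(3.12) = -1774.83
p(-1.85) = -18.43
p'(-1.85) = -96.44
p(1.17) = -65.25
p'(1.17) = -432.94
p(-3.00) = 352.00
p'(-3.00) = -560.00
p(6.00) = -7280.00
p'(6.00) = -326.00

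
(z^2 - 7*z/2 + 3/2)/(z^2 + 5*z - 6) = (2*z^2 - 7*z + 3)/(2*(z^2 + 5*z - 6))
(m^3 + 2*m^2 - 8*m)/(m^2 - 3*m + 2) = m*(m + 4)/(m - 1)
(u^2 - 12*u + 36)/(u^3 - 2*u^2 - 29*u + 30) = (u - 6)/(u^2 + 4*u - 5)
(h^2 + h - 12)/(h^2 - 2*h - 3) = (h + 4)/(h + 1)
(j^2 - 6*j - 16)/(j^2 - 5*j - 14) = (j - 8)/(j - 7)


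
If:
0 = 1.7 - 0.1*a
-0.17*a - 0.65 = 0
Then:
No Solution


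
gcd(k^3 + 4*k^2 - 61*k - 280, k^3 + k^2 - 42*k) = k + 7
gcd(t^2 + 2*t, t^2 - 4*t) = t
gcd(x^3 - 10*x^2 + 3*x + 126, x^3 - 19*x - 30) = x + 3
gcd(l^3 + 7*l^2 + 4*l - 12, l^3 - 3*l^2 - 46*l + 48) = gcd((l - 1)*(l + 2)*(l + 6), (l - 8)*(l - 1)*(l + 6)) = l^2 + 5*l - 6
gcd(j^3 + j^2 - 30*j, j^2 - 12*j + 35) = j - 5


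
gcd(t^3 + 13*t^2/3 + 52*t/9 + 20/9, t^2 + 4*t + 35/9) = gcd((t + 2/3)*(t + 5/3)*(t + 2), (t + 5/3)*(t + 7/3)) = t + 5/3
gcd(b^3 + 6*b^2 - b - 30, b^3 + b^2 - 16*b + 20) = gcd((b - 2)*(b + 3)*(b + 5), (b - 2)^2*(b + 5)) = b^2 + 3*b - 10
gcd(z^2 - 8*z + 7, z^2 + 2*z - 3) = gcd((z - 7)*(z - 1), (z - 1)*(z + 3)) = z - 1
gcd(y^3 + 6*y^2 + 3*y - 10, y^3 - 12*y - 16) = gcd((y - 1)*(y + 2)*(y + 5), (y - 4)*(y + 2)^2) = y + 2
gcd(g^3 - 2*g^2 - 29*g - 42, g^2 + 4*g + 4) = g + 2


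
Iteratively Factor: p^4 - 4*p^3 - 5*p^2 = (p + 1)*(p^3 - 5*p^2) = p*(p + 1)*(p^2 - 5*p) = p*(p - 5)*(p + 1)*(p)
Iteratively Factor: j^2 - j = (j - 1)*(j)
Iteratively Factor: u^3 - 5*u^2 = (u)*(u^2 - 5*u) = u^2*(u - 5)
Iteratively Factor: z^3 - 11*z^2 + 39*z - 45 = (z - 5)*(z^2 - 6*z + 9) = (z - 5)*(z - 3)*(z - 3)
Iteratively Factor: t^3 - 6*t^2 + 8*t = (t - 4)*(t^2 - 2*t) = t*(t - 4)*(t - 2)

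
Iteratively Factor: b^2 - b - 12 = (b - 4)*(b + 3)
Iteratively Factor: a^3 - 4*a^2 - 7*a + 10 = (a - 1)*(a^2 - 3*a - 10) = (a - 1)*(a + 2)*(a - 5)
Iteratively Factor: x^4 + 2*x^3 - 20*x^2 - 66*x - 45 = (x + 3)*(x^3 - x^2 - 17*x - 15) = (x + 3)^2*(x^2 - 4*x - 5) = (x - 5)*(x + 3)^2*(x + 1)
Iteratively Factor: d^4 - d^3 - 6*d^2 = (d + 2)*(d^3 - 3*d^2) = d*(d + 2)*(d^2 - 3*d) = d*(d - 3)*(d + 2)*(d)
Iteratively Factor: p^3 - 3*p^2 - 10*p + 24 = (p - 4)*(p^2 + p - 6) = (p - 4)*(p - 2)*(p + 3)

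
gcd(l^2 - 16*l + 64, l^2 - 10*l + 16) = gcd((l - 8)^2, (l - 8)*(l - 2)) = l - 8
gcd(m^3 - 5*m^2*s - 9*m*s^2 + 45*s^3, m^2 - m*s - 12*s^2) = m + 3*s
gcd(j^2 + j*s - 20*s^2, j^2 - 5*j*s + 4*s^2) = -j + 4*s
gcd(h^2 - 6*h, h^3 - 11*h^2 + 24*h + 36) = h - 6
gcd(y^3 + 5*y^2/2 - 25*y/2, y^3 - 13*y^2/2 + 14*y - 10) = y - 5/2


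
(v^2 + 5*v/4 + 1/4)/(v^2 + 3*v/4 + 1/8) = 2*(v + 1)/(2*v + 1)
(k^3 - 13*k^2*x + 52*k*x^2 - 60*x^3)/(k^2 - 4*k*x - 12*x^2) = (k^2 - 7*k*x + 10*x^2)/(k + 2*x)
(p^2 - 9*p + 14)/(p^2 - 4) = (p - 7)/(p + 2)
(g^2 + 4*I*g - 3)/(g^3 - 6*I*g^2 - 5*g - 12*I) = (g + 3*I)/(g^2 - 7*I*g - 12)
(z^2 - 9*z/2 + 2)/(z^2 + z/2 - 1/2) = (z - 4)/(z + 1)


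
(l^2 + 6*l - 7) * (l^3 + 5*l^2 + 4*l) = l^5 + 11*l^4 + 27*l^3 - 11*l^2 - 28*l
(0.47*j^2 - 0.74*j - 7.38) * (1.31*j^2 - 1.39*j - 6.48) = 0.6157*j^4 - 1.6227*j^3 - 11.6848*j^2 + 15.0534*j + 47.8224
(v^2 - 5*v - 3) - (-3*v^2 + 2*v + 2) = 4*v^2 - 7*v - 5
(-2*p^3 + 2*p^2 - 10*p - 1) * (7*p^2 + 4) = -14*p^5 + 14*p^4 - 78*p^3 + p^2 - 40*p - 4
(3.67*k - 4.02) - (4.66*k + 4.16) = -0.99*k - 8.18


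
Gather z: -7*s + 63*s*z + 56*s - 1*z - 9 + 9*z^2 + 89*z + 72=49*s + 9*z^2 + z*(63*s + 88) + 63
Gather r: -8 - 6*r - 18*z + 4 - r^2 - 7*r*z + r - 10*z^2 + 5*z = -r^2 + r*(-7*z - 5) - 10*z^2 - 13*z - 4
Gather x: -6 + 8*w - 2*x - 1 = 8*w - 2*x - 7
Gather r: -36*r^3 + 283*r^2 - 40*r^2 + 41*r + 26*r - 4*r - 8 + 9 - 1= -36*r^3 + 243*r^2 + 63*r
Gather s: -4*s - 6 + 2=-4*s - 4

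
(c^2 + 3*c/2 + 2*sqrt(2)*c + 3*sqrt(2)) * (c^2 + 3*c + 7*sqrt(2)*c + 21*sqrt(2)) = c^4 + 9*c^3/2 + 9*sqrt(2)*c^3 + 65*c^2/2 + 81*sqrt(2)*c^2/2 + 81*sqrt(2)*c/2 + 126*c + 126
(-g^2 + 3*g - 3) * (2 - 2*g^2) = 2*g^4 - 6*g^3 + 4*g^2 + 6*g - 6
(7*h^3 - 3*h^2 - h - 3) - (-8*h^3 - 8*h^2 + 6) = 15*h^3 + 5*h^2 - h - 9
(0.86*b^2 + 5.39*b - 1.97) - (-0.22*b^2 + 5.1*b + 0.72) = 1.08*b^2 + 0.29*b - 2.69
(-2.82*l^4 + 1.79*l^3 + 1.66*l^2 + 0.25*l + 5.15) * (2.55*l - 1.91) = -7.191*l^5 + 9.9507*l^4 + 0.8141*l^3 - 2.5331*l^2 + 12.655*l - 9.8365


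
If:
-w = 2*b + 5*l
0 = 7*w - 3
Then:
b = -5*l/2 - 3/14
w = 3/7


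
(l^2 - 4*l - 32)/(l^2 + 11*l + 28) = (l - 8)/(l + 7)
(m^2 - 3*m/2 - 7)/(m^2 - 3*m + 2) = (m^2 - 3*m/2 - 7)/(m^2 - 3*m + 2)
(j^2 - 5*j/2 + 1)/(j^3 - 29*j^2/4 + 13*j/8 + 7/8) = 4*(j - 2)/(4*j^2 - 27*j - 7)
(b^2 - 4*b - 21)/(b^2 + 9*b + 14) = (b^2 - 4*b - 21)/(b^2 + 9*b + 14)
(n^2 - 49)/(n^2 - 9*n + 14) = (n + 7)/(n - 2)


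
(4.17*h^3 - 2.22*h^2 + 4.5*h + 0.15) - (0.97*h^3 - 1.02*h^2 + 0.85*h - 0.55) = 3.2*h^3 - 1.2*h^2 + 3.65*h + 0.7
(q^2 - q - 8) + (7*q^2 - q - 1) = 8*q^2 - 2*q - 9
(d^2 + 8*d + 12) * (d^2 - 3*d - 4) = d^4 + 5*d^3 - 16*d^2 - 68*d - 48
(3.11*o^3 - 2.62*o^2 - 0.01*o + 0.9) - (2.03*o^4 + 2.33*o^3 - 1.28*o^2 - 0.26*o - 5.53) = -2.03*o^4 + 0.78*o^3 - 1.34*o^2 + 0.25*o + 6.43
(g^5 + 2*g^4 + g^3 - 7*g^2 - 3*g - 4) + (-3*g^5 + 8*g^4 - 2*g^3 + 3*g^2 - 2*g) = -2*g^5 + 10*g^4 - g^3 - 4*g^2 - 5*g - 4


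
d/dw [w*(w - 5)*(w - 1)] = 3*w^2 - 12*w + 5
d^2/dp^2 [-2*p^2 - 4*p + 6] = -4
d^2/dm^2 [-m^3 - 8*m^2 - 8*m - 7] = -6*m - 16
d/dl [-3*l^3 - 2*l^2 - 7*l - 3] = -9*l^2 - 4*l - 7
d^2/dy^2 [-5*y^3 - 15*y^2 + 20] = -30*y - 30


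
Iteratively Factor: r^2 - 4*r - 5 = (r - 5)*(r + 1)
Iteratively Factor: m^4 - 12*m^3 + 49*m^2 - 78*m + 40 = (m - 1)*(m^3 - 11*m^2 + 38*m - 40) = (m - 4)*(m - 1)*(m^2 - 7*m + 10) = (m - 4)*(m - 2)*(m - 1)*(m - 5)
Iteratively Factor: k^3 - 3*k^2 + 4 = (k + 1)*(k^2 - 4*k + 4) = (k - 2)*(k + 1)*(k - 2)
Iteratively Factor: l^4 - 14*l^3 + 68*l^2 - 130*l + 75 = (l - 1)*(l^3 - 13*l^2 + 55*l - 75) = (l - 3)*(l - 1)*(l^2 - 10*l + 25) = (l - 5)*(l - 3)*(l - 1)*(l - 5)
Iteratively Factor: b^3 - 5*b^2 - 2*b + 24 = (b - 3)*(b^2 - 2*b - 8) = (b - 3)*(b + 2)*(b - 4)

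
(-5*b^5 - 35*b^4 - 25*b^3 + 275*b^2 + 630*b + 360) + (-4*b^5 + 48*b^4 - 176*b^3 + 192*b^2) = -9*b^5 + 13*b^4 - 201*b^3 + 467*b^2 + 630*b + 360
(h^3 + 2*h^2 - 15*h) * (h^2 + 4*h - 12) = h^5 + 6*h^4 - 19*h^3 - 84*h^2 + 180*h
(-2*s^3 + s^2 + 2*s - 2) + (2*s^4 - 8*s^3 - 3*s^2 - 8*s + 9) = 2*s^4 - 10*s^3 - 2*s^2 - 6*s + 7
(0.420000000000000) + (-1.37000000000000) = -0.950000000000000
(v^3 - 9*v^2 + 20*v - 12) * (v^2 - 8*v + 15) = v^5 - 17*v^4 + 107*v^3 - 307*v^2 + 396*v - 180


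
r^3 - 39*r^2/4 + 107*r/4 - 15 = (r - 5)*(r - 4)*(r - 3/4)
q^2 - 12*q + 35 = (q - 7)*(q - 5)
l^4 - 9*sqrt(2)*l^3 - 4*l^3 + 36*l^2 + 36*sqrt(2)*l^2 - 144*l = l*(l - 4)*(l - 6*sqrt(2))*(l - 3*sqrt(2))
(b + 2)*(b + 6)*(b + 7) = b^3 + 15*b^2 + 68*b + 84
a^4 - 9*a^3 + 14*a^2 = a^2*(a - 7)*(a - 2)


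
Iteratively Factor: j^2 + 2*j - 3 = (j - 1)*(j + 3)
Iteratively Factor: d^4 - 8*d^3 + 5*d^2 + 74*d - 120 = (d - 5)*(d^3 - 3*d^2 - 10*d + 24) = (d - 5)*(d + 3)*(d^2 - 6*d + 8) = (d - 5)*(d - 2)*(d + 3)*(d - 4)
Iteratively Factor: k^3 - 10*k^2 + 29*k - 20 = (k - 5)*(k^2 - 5*k + 4) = (k - 5)*(k - 1)*(k - 4)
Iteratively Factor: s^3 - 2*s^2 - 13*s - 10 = (s - 5)*(s^2 + 3*s + 2) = (s - 5)*(s + 2)*(s + 1)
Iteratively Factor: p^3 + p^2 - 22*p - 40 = (p - 5)*(p^2 + 6*p + 8) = (p - 5)*(p + 2)*(p + 4)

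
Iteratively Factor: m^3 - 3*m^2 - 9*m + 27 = (m - 3)*(m^2 - 9) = (m - 3)*(m + 3)*(m - 3)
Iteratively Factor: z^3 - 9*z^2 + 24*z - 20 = (z - 2)*(z^2 - 7*z + 10) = (z - 5)*(z - 2)*(z - 2)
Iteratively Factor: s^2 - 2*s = (s)*(s - 2)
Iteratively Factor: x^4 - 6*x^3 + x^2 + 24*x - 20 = (x - 1)*(x^3 - 5*x^2 - 4*x + 20) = (x - 1)*(x + 2)*(x^2 - 7*x + 10) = (x - 2)*(x - 1)*(x + 2)*(x - 5)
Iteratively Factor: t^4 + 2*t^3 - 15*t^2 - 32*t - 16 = (t + 1)*(t^3 + t^2 - 16*t - 16) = (t + 1)^2*(t^2 - 16) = (t + 1)^2*(t + 4)*(t - 4)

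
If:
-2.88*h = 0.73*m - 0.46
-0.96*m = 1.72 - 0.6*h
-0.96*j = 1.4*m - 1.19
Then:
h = 0.53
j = 3.37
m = -1.46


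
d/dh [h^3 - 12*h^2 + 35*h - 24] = 3*h^2 - 24*h + 35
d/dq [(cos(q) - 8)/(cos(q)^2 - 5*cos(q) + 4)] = (cos(q)^2 - 16*cos(q) + 36)*sin(q)/(cos(q)^2 - 5*cos(q) + 4)^2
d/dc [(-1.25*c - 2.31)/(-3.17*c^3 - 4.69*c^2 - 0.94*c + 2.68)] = (3.9625*c^3 + 5.8625*c^2 + 1.175*c - (1.25*c + 2.31)*(9.51*c^2 + 9.38*c + 0.94) - 3.35)/(3.17*c^3 + 4.69*c^2 + 0.94*c - 2.68)^2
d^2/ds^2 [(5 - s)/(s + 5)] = 20/(s + 5)^3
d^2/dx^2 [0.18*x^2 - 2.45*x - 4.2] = 0.360000000000000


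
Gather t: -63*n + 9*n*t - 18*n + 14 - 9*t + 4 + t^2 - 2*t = -81*n + t^2 + t*(9*n - 11) + 18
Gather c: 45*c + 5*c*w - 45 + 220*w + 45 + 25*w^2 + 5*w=c*(5*w + 45) + 25*w^2 + 225*w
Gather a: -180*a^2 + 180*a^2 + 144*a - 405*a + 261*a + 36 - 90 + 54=0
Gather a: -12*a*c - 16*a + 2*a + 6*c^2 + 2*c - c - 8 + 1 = a*(-12*c - 14) + 6*c^2 + c - 7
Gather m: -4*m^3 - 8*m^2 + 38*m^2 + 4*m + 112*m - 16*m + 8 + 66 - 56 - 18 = -4*m^3 + 30*m^2 + 100*m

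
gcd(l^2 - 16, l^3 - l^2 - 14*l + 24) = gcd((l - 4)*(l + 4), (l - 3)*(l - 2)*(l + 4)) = l + 4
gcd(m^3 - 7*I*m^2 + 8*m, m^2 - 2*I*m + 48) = m - 8*I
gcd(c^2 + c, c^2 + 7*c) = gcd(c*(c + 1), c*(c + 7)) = c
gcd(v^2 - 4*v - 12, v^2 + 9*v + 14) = v + 2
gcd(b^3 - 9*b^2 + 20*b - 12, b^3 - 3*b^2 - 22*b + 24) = b^2 - 7*b + 6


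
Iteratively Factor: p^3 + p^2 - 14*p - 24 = (p + 2)*(p^2 - p - 12) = (p + 2)*(p + 3)*(p - 4)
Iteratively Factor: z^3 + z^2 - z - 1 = (z + 1)*(z^2 - 1) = (z + 1)^2*(z - 1)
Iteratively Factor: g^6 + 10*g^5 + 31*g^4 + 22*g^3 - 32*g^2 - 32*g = (g + 4)*(g^5 + 6*g^4 + 7*g^3 - 6*g^2 - 8*g) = (g + 2)*(g + 4)*(g^4 + 4*g^3 - g^2 - 4*g) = (g - 1)*(g + 2)*(g + 4)*(g^3 + 5*g^2 + 4*g) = (g - 1)*(g + 2)*(g + 4)^2*(g^2 + g) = (g - 1)*(g + 1)*(g + 2)*(g + 4)^2*(g)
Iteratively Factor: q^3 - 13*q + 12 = (q + 4)*(q^2 - 4*q + 3) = (q - 1)*(q + 4)*(q - 3)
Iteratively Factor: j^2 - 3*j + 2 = (j - 2)*(j - 1)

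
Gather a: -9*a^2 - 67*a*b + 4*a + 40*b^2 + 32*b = -9*a^2 + a*(4 - 67*b) + 40*b^2 + 32*b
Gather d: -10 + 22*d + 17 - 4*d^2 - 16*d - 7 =-4*d^2 + 6*d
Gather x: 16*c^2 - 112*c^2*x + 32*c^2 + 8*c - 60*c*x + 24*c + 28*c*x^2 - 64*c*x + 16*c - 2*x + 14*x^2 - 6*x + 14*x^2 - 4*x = 48*c^2 + 48*c + x^2*(28*c + 28) + x*(-112*c^2 - 124*c - 12)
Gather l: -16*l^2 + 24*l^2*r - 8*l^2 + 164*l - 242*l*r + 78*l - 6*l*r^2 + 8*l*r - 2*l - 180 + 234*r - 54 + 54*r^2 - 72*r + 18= l^2*(24*r - 24) + l*(-6*r^2 - 234*r + 240) + 54*r^2 + 162*r - 216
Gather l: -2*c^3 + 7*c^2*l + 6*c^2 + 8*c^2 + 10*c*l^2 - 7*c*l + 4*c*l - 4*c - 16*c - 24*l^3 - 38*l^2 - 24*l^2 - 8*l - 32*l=-2*c^3 + 14*c^2 - 20*c - 24*l^3 + l^2*(10*c - 62) + l*(7*c^2 - 3*c - 40)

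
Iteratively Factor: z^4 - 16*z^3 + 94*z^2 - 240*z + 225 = (z - 3)*(z^3 - 13*z^2 + 55*z - 75) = (z - 3)^2*(z^2 - 10*z + 25) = (z - 5)*(z - 3)^2*(z - 5)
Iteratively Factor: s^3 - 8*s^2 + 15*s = (s)*(s^2 - 8*s + 15) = s*(s - 3)*(s - 5)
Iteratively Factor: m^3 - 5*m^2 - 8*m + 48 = (m + 3)*(m^2 - 8*m + 16) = (m - 4)*(m + 3)*(m - 4)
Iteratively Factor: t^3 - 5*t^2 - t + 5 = (t - 1)*(t^2 - 4*t - 5) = (t - 1)*(t + 1)*(t - 5)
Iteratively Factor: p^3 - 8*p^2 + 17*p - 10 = (p - 2)*(p^2 - 6*p + 5) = (p - 5)*(p - 2)*(p - 1)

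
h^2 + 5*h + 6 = (h + 2)*(h + 3)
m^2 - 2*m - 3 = (m - 3)*(m + 1)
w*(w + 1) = w^2 + w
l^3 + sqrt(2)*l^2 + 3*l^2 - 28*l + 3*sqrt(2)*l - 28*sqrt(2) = (l - 4)*(l + 7)*(l + sqrt(2))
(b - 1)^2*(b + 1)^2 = b^4 - 2*b^2 + 1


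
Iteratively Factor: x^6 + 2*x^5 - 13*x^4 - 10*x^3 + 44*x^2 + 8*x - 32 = (x - 2)*(x^5 + 4*x^4 - 5*x^3 - 20*x^2 + 4*x + 16) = (x - 2)*(x + 1)*(x^4 + 3*x^3 - 8*x^2 - 12*x + 16) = (x - 2)*(x - 1)*(x + 1)*(x^3 + 4*x^2 - 4*x - 16) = (x - 2)^2*(x - 1)*(x + 1)*(x^2 + 6*x + 8) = (x - 2)^2*(x - 1)*(x + 1)*(x + 2)*(x + 4)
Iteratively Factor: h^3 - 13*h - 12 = (h + 1)*(h^2 - h - 12) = (h + 1)*(h + 3)*(h - 4)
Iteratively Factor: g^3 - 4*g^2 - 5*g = (g + 1)*(g^2 - 5*g) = g*(g + 1)*(g - 5)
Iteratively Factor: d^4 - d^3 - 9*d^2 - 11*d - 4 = (d + 1)*(d^3 - 2*d^2 - 7*d - 4) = (d + 1)^2*(d^2 - 3*d - 4) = (d - 4)*(d + 1)^2*(d + 1)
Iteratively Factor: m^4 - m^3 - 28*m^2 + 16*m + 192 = (m + 4)*(m^3 - 5*m^2 - 8*m + 48) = (m + 3)*(m + 4)*(m^2 - 8*m + 16) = (m - 4)*(m + 3)*(m + 4)*(m - 4)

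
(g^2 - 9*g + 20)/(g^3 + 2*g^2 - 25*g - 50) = (g - 4)/(g^2 + 7*g + 10)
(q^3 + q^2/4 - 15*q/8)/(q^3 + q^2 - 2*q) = (q^2 + q/4 - 15/8)/(q^2 + q - 2)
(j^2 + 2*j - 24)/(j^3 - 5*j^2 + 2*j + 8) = (j + 6)/(j^2 - j - 2)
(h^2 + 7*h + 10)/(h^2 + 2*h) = (h + 5)/h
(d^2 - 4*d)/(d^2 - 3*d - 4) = d/(d + 1)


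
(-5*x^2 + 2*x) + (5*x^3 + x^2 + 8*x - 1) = 5*x^3 - 4*x^2 + 10*x - 1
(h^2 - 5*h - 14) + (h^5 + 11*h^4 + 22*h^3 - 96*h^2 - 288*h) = h^5 + 11*h^4 + 22*h^3 - 95*h^2 - 293*h - 14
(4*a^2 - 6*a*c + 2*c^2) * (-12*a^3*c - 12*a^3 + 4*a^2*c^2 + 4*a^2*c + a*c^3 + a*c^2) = -48*a^5*c - 48*a^5 + 88*a^4*c^2 + 88*a^4*c - 44*a^3*c^3 - 44*a^3*c^2 + 2*a^2*c^4 + 2*a^2*c^3 + 2*a*c^5 + 2*a*c^4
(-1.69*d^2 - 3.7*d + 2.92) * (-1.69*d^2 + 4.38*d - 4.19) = 2.8561*d^4 - 1.1492*d^3 - 14.0597*d^2 + 28.2926*d - 12.2348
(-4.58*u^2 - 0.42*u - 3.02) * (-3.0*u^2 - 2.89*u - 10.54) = 13.74*u^4 + 14.4962*u^3 + 58.547*u^2 + 13.1546*u + 31.8308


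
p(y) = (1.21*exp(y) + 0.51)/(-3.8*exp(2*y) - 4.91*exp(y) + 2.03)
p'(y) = (1.21*exp(y) + 0.51)*(7.6*exp(2*y) + 4.91*exp(y))/(-3.8*exp(2*y) - 4.91*exp(y) + 2.03)^2 + 1.21*exp(y)/(-3.8*exp(2*y) - 4.91*exp(y) + 2.03) = (4.598*exp(2*y) + 3.876*exp(y) + 4.9604)*exp(y)/(14.44*exp(4*y) + 37.316*exp(3*y) + 8.6801*exp(2*y) - 19.9346*exp(y) + 4.1209)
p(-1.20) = 4.24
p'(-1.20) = 46.27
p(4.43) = -0.00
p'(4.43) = 0.00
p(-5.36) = 0.26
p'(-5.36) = 0.01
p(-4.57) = 0.26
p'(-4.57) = 0.01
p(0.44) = -0.16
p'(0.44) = 0.16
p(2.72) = -0.02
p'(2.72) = 0.02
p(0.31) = -0.18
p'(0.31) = 0.19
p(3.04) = -0.01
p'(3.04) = 0.01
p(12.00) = 0.00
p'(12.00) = 0.00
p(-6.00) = 0.25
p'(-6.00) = 0.00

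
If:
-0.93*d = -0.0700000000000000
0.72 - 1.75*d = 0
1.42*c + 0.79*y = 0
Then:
No Solution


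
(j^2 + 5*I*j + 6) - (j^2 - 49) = 5*I*j + 55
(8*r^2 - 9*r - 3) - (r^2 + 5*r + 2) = 7*r^2 - 14*r - 5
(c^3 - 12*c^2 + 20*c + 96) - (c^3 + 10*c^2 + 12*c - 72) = -22*c^2 + 8*c + 168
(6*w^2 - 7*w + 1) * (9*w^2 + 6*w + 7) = 54*w^4 - 27*w^3 + 9*w^2 - 43*w + 7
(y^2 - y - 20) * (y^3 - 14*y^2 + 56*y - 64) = y^5 - 15*y^4 + 50*y^3 + 160*y^2 - 1056*y + 1280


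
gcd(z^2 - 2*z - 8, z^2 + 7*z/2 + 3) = z + 2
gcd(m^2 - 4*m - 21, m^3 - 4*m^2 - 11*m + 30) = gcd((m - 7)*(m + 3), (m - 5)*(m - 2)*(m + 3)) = m + 3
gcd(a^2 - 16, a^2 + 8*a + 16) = a + 4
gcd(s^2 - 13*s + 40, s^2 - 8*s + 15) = s - 5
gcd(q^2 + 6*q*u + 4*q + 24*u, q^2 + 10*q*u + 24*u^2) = q + 6*u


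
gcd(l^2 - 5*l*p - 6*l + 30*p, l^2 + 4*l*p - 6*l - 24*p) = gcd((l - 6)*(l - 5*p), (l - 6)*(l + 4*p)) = l - 6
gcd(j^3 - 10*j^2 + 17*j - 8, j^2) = 1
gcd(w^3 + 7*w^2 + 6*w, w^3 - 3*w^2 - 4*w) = w^2 + w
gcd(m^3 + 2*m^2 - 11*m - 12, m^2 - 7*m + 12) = m - 3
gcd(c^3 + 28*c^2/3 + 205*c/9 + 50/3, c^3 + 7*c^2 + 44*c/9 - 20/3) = c^2 + 23*c/3 + 10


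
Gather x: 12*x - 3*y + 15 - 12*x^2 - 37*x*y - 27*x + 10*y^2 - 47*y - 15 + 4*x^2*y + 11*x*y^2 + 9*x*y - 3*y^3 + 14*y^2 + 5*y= x^2*(4*y - 12) + x*(11*y^2 - 28*y - 15) - 3*y^3 + 24*y^2 - 45*y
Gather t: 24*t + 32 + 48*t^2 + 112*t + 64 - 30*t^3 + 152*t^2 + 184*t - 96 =-30*t^3 + 200*t^2 + 320*t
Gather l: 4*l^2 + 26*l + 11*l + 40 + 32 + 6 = 4*l^2 + 37*l + 78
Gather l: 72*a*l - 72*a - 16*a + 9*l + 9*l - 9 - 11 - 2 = -88*a + l*(72*a + 18) - 22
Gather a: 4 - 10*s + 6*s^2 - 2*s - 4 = 6*s^2 - 12*s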